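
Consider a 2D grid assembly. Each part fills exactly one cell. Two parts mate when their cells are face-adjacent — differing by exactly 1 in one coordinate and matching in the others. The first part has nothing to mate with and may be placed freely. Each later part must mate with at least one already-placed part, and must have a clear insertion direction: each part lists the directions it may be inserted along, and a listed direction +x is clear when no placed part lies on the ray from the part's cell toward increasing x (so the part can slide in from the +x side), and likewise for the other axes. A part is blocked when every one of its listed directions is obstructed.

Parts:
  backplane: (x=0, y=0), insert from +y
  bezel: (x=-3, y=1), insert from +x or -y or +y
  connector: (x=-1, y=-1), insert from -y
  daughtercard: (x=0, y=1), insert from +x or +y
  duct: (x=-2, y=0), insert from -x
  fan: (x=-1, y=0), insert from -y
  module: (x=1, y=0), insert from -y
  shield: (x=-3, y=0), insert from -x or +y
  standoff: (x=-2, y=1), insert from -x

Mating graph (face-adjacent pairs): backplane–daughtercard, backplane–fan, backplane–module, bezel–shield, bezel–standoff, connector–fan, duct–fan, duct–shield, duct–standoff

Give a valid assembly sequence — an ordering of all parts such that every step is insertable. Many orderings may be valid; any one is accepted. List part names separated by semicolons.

fan; backplane; daughtercard; duct; shield; standoff; bezel; module; connector

1. fan@(-1, 0) [-y clear] — {fan}
2. backplane@(0, 0) [+y clear] — {backplane, fan}
3. daughtercard@(0, 1) [+x clear] — {backplane, daughtercard, fan}
4. duct@(-2, 0) [-x clear] — {backplane, daughtercard, duct, fan}
5. shield@(-3, 0) [-x clear] — {backplane, daughtercard, duct, fan, shield}
6. standoff@(-2, 1) [-x clear] — {backplane, daughtercard, duct, fan, shield, standoff}
7. bezel@(-3, 1) [+y clear] — {backplane, bezel, daughtercard, duct, fan, shield, standoff}
8. module@(1, 0) [-y clear] — {backplane, bezel, daughtercard, duct, fan, module, shield, standoff}
9. connector@(-1, -1) [-y clear] — {backplane, bezel, connector, daughtercard, duct, fan, module, shield, standoff}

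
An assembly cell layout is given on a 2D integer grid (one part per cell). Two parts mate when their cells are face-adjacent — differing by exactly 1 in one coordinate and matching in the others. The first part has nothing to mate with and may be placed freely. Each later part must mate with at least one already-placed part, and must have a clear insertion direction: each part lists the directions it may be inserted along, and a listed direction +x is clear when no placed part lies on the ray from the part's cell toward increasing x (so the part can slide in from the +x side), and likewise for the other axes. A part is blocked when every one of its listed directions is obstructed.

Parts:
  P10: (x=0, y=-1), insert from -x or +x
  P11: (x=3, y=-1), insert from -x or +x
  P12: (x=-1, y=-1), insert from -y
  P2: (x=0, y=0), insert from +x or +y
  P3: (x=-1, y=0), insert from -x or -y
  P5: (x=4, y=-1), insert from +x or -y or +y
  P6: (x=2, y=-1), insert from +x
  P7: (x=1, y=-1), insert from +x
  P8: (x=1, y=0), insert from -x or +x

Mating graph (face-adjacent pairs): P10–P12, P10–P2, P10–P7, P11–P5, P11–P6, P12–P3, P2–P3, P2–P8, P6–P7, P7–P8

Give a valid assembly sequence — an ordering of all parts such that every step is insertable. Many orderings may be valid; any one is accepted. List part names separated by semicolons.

P3; P2; P8; P10; P12; P7; P6; P11; P5

1. P3@(-1, 0) [-x clear] — {P3}
2. P2@(0, 0) [+x clear] — {P2, P3}
3. P8@(1, 0) [+x clear] — {P2, P3, P8}
4. P10@(0, -1) [-x clear] — {P10, P2, P3, P8}
5. P12@(-1, -1) [-y clear] — {P10, P12, P2, P3, P8}
6. P7@(1, -1) [+x clear] — {P10, P12, P2, P3, P7, P8}
7. P6@(2, -1) [+x clear] — {P10, P12, P2, P3, P6, P7, P8}
8. P11@(3, -1) [+x clear] — {P10, P11, P12, P2, P3, P6, P7, P8}
9. P5@(4, -1) [+x clear] — {P10, P11, P12, P2, P3, P5, P6, P7, P8}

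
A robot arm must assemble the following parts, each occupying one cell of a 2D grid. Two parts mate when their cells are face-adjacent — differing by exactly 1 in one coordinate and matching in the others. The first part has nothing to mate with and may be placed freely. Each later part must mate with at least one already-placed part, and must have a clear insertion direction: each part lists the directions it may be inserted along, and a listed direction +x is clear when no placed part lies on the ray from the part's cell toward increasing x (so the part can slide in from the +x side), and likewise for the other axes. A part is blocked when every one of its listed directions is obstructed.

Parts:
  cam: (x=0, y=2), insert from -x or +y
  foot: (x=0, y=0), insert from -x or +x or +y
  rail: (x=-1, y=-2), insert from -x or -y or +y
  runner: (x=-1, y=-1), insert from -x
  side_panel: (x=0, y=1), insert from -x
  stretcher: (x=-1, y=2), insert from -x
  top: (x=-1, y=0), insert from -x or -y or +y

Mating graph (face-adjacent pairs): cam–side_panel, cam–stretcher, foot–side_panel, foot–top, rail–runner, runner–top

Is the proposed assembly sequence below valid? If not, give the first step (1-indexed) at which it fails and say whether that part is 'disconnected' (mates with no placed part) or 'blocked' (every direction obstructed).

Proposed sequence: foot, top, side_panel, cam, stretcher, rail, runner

Invalid at step 6 (disconnected)

1. foot@(0, 0) [-x clear] — {foot}
2. top@(-1, 0) [-x clear] — {foot, top}
3. side_panel@(0, 1) [-x clear] — {foot, side_panel, top}
4. cam@(0, 2) [-x clear] — {cam, foot, side_panel, top}
5. stretcher@(-1, 2) [-x clear] — {cam, foot, side_panel, stretcher, top}
6. rail@(-1, -2) — no placed neighbour ⇒ disconnected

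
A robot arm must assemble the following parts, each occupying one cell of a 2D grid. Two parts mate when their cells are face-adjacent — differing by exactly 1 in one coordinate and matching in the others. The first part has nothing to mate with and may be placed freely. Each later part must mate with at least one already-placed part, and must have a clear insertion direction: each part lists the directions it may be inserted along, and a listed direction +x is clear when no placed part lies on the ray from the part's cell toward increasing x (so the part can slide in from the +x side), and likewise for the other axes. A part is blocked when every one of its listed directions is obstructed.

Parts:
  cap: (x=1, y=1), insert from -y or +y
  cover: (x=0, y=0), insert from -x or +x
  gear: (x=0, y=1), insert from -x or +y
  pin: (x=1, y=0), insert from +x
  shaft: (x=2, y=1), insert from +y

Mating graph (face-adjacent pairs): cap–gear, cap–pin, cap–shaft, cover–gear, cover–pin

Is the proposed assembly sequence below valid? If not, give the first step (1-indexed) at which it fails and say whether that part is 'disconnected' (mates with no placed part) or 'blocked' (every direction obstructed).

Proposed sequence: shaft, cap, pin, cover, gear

Valid

1. shaft@(2, 1) [+y clear] — {shaft}
2. cap@(1, 1) [-y clear] — {cap, shaft}
3. pin@(1, 0) [+x clear] — {cap, pin, shaft}
4. cover@(0, 0) [-x clear] — {cap, cover, pin, shaft}
5. gear@(0, 1) [-x clear] — {cap, cover, gear, pin, shaft}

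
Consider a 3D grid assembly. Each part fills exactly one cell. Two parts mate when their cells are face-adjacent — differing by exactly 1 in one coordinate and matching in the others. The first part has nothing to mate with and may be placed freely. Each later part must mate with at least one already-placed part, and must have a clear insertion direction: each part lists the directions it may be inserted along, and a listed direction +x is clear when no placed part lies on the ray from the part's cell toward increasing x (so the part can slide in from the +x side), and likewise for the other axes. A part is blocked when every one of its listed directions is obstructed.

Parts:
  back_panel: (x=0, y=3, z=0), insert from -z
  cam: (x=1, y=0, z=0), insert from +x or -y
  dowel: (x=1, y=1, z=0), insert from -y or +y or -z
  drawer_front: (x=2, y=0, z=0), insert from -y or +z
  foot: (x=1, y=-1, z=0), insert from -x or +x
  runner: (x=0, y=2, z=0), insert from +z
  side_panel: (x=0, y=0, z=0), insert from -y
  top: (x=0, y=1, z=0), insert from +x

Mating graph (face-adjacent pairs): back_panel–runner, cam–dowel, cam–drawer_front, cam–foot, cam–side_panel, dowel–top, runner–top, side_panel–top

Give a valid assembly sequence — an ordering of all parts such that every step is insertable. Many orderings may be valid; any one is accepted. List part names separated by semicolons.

1. foot@(1, -1, 0) [-x clear] — {foot}
2. cam@(1, 0, 0) [+x clear] — {cam, foot}
3. drawer_front@(2, 0, 0) [-y clear] — {cam, drawer_front, foot}
4. side_panel@(0, 0, 0) [-y clear] — {cam, drawer_front, foot, side_panel}
5. top@(0, 1, 0) [+x clear] — {cam, drawer_front, foot, side_panel, top}
6. runner@(0, 2, 0) [+z clear] — {cam, drawer_front, foot, runner, side_panel, top}
7. dowel@(1, 1, 0) [+y clear] — {cam, dowel, drawer_front, foot, runner, side_panel, top}
8. back_panel@(0, 3, 0) [-z clear] — {back_panel, cam, dowel, drawer_front, foot, runner, side_panel, top}

foot; cam; drawer_front; side_panel; top; runner; dowel; back_panel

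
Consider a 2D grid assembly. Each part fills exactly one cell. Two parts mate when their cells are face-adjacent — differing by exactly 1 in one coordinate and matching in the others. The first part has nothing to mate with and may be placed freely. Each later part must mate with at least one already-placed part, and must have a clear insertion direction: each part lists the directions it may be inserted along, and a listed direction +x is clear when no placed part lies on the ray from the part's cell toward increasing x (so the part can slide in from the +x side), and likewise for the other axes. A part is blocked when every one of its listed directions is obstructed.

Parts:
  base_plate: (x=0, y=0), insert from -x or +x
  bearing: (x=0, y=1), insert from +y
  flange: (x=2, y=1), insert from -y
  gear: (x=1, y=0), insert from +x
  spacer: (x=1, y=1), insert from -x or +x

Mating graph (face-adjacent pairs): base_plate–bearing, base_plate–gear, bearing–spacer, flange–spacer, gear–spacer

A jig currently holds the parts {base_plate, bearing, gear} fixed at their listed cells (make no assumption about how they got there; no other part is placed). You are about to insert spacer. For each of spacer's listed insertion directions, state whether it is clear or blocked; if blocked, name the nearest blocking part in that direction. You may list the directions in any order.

+x: clear; -x: blocked by bearing

-x: nearest on ray is bearing@(0, 1) ⇒ blocked
+x: ray from spacer(1, 1) has no placed part ⇒ clear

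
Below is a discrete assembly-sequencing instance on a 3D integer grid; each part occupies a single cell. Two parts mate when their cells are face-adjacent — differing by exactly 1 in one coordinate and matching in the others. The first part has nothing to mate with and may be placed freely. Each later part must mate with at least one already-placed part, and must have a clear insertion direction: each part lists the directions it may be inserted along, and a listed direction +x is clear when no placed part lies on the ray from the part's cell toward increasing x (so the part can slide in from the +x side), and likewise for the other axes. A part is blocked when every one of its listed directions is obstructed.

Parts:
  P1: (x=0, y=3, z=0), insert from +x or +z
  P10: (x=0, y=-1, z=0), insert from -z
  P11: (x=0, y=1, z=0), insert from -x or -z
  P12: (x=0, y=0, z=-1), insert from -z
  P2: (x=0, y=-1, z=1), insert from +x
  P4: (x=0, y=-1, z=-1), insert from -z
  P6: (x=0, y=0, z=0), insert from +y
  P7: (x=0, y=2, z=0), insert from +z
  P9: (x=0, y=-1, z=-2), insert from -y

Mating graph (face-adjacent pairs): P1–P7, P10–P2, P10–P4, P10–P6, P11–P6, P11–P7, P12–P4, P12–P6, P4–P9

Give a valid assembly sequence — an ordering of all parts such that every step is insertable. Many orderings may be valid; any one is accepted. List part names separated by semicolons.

1. P6@(0, 0, 0) [+y clear] — {P6}
2. P11@(0, 1, 0) [-x clear] — {P11, P6}
3. P7@(0, 2, 0) [+z clear] — {P11, P6, P7}
4. P1@(0, 3, 0) [+x clear] — {P1, P11, P6, P7}
5. P10@(0, -1, 0) [-z clear] — {P1, P10, P11, P6, P7}
6. P4@(0, -1, -1) [-z clear] — {P1, P10, P11, P4, P6, P7}
7. P9@(0, -1, -2) [-y clear] — {P1, P10, P11, P4, P6, P7, P9}
8. P2@(0, -1, 1) [+x clear] — {P1, P10, P11, P2, P4, P6, P7, P9}
9. P12@(0, 0, -1) [-z clear] — {P1, P10, P11, P12, P2, P4, P6, P7, P9}

P6; P11; P7; P1; P10; P4; P9; P2; P12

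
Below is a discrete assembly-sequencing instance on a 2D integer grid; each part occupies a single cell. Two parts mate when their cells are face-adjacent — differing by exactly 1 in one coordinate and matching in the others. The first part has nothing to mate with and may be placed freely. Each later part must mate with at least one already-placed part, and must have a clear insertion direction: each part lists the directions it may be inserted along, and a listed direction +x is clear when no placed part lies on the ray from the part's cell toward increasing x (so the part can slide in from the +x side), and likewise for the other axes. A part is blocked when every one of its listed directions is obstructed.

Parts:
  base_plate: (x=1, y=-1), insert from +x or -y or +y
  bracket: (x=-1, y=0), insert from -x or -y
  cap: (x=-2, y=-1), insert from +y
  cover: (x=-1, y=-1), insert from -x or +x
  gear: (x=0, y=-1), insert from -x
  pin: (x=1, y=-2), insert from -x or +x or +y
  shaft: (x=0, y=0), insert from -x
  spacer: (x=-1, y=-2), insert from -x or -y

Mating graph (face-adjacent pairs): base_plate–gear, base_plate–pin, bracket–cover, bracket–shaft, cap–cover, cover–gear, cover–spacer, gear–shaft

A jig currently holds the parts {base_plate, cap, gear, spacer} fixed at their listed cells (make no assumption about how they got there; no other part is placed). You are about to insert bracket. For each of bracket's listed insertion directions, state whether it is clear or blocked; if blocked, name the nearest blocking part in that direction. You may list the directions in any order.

-x: ray from bracket(-1, 0) has no placed part ⇒ clear
-y: nearest on ray is spacer@(-1, -2) ⇒ blocked

-x: clear; -y: blocked by spacer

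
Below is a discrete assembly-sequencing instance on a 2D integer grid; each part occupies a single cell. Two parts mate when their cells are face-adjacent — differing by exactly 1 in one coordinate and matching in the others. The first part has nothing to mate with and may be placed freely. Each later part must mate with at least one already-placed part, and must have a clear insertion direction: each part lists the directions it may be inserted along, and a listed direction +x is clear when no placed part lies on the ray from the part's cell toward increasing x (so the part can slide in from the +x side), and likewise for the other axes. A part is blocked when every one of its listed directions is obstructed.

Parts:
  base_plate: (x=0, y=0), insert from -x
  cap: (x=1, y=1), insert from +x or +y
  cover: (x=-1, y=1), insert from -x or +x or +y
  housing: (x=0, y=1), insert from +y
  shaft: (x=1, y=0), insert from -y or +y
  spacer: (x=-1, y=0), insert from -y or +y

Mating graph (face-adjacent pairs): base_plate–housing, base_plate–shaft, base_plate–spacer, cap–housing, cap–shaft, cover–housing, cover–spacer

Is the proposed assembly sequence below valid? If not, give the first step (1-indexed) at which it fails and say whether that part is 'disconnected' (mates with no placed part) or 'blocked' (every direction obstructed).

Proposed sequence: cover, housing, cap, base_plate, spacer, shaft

1. cover@(-1, 1) [-x clear] — {cover}
2. housing@(0, 1) [+y clear] — {cover, housing}
3. cap@(1, 1) [+x clear] — {cap, cover, housing}
4. base_plate@(0, 0) [-x clear] — {base_plate, cap, cover, housing}
5. spacer@(-1, 0) [-y clear] — {base_plate, cap, cover, housing, spacer}
6. shaft@(1, 0) [-y clear] — {base_plate, cap, cover, housing, shaft, spacer}

Valid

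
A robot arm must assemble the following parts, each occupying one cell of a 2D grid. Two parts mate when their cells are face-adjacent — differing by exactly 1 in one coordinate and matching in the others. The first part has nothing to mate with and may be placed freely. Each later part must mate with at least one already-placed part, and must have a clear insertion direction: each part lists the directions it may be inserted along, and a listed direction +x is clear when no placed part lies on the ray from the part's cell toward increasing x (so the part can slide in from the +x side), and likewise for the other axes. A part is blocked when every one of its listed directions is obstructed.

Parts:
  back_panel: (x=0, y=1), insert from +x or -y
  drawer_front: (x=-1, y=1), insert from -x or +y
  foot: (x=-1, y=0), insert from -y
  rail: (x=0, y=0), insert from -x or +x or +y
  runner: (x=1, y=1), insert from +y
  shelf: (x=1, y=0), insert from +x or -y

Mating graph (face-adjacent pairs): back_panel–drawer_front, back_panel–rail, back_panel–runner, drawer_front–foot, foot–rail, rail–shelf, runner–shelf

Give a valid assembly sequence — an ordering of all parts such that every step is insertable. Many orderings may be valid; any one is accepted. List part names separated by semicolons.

shelf; runner; back_panel; drawer_front; rail; foot

1. shelf@(1, 0) [+x clear] — {shelf}
2. runner@(1, 1) [+y clear] — {runner, shelf}
3. back_panel@(0, 1) [-y clear] — {back_panel, runner, shelf}
4. drawer_front@(-1, 1) [-x clear] — {back_panel, drawer_front, runner, shelf}
5. rail@(0, 0) [-x clear] — {back_panel, drawer_front, rail, runner, shelf}
6. foot@(-1, 0) [-y clear] — {back_panel, drawer_front, foot, rail, runner, shelf}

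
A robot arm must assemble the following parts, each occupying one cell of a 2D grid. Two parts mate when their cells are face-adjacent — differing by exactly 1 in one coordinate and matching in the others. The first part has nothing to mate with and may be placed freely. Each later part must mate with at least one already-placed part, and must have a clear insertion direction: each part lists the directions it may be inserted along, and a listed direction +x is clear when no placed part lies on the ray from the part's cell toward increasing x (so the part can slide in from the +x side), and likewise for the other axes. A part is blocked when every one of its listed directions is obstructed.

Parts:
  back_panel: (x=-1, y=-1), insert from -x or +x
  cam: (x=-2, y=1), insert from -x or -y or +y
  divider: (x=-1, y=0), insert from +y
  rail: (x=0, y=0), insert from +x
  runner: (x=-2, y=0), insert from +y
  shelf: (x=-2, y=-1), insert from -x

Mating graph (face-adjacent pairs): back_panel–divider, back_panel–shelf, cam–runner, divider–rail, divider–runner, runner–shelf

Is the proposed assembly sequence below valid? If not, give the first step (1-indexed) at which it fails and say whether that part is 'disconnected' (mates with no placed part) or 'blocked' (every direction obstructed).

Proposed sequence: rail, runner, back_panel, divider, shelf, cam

Invalid at step 2 (disconnected)

1. rail@(0, 0) [+x clear] — {rail}
2. runner@(-2, 0) — no placed neighbour ⇒ disconnected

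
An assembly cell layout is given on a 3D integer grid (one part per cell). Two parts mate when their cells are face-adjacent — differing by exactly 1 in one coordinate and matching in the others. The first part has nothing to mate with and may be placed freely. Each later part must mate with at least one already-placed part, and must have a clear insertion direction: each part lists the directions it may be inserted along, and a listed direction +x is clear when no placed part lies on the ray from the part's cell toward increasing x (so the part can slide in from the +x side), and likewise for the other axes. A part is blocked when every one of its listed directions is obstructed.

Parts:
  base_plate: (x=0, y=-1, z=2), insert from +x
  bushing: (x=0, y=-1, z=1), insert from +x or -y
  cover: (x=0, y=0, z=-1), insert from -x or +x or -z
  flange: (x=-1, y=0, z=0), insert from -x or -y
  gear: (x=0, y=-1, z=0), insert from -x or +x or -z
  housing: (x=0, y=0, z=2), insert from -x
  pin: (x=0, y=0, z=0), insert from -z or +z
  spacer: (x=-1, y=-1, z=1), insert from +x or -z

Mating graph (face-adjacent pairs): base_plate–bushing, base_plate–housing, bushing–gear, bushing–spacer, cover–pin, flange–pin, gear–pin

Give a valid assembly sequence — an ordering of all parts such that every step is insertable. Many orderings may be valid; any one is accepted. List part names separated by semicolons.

bushing; spacer; base_plate; gear; pin; flange; cover; housing

1. bushing@(0, -1, 1) [+x clear] — {bushing}
2. spacer@(-1, -1, 1) [-z clear] — {bushing, spacer}
3. base_plate@(0, -1, 2) [+x clear] — {base_plate, bushing, spacer}
4. gear@(0, -1, 0) [-x clear] — {base_plate, bushing, gear, spacer}
5. pin@(0, 0, 0) [-z clear] — {base_plate, bushing, gear, pin, spacer}
6. flange@(-1, 0, 0) [-x clear] — {base_plate, bushing, flange, gear, pin, spacer}
7. cover@(0, 0, -1) [-x clear] — {base_plate, bushing, cover, flange, gear, pin, spacer}
8. housing@(0, 0, 2) [-x clear] — {base_plate, bushing, cover, flange, gear, housing, pin, spacer}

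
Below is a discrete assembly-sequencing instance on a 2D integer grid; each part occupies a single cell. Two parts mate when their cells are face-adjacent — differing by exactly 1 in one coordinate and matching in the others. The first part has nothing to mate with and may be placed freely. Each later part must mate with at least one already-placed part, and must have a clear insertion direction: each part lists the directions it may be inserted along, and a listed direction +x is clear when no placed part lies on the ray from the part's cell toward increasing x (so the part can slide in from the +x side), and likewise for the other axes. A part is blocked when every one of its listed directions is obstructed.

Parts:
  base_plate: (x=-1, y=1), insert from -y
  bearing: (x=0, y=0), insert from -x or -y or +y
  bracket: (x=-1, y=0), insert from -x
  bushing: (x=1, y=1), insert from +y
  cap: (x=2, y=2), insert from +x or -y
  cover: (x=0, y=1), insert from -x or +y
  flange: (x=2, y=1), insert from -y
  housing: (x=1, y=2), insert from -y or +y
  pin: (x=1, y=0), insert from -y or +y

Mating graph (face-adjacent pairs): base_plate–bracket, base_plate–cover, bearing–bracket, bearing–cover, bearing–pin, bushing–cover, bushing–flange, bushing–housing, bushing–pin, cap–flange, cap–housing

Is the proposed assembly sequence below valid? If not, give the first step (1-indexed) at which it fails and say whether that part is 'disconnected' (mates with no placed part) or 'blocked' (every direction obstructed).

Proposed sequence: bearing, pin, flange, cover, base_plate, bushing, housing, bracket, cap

1. bearing@(0, 0) [-x clear] — {bearing}
2. pin@(1, 0) [-y clear] — {bearing, pin}
3. flange@(2, 1) — no placed neighbour ⇒ disconnected

Invalid at step 3 (disconnected)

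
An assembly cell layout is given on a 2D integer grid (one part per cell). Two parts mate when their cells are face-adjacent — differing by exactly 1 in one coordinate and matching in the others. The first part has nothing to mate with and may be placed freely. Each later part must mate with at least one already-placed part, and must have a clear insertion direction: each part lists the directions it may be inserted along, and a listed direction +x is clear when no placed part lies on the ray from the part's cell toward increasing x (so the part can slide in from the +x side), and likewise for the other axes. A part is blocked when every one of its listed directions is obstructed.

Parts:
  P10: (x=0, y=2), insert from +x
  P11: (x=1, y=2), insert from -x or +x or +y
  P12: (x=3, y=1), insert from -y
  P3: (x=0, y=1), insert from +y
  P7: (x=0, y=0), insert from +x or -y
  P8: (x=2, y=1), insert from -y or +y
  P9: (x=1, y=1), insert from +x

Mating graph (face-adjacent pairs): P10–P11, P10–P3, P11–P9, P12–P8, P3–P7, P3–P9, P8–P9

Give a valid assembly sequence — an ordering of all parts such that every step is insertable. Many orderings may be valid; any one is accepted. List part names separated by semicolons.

1. P3@(0, 1) [+y clear] — {P3}
2. P10@(0, 2) [+x clear] — {P10, P3}
3. P9@(1, 1) [+x clear] — {P10, P3, P9}
4. P11@(1, 2) [+x clear] — {P10, P11, P3, P9}
5. P8@(2, 1) [-y clear] — {P10, P11, P3, P8, P9}
6. P12@(3, 1) [-y clear] — {P10, P11, P12, P3, P8, P9}
7. P7@(0, 0) [+x clear] — {P10, P11, P12, P3, P7, P8, P9}

P3; P10; P9; P11; P8; P12; P7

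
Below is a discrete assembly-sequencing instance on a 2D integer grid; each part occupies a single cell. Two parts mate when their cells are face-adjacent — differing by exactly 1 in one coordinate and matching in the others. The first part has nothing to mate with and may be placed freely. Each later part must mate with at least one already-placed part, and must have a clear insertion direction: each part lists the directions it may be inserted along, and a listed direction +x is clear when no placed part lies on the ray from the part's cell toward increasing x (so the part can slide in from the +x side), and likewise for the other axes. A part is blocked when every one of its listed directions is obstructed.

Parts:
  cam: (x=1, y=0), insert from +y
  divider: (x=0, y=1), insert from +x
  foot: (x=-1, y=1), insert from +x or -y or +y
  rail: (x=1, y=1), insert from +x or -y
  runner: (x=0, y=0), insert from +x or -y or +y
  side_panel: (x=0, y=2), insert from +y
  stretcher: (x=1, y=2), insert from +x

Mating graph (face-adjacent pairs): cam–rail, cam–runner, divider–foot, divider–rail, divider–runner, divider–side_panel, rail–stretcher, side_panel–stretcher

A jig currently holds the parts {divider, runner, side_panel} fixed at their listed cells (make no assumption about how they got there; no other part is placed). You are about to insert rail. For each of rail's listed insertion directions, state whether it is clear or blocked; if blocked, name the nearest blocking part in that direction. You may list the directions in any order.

+x: clear; -y: clear

+x: ray from rail(1, 1) has no placed part ⇒ clear
-y: ray from rail(1, 1) has no placed part ⇒ clear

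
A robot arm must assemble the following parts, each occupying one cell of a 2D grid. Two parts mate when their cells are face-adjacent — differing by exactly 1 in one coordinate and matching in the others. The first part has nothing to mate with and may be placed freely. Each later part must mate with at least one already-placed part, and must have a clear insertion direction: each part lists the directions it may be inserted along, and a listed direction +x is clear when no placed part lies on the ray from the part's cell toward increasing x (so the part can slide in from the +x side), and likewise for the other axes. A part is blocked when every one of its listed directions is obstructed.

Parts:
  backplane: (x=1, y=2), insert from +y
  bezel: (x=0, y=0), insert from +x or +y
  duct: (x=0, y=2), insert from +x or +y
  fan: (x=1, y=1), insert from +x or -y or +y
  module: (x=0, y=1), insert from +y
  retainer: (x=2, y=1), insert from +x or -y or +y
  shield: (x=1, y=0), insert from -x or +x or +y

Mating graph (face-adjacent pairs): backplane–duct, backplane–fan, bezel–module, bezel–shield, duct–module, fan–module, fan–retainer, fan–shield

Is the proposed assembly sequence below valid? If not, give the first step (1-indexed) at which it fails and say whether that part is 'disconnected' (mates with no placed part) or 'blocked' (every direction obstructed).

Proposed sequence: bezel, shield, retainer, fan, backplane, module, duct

Invalid at step 3 (disconnected)

1. bezel@(0, 0) [+x clear] — {bezel}
2. shield@(1, 0) [+x clear] — {bezel, shield}
3. retainer@(2, 1) — no placed neighbour ⇒ disconnected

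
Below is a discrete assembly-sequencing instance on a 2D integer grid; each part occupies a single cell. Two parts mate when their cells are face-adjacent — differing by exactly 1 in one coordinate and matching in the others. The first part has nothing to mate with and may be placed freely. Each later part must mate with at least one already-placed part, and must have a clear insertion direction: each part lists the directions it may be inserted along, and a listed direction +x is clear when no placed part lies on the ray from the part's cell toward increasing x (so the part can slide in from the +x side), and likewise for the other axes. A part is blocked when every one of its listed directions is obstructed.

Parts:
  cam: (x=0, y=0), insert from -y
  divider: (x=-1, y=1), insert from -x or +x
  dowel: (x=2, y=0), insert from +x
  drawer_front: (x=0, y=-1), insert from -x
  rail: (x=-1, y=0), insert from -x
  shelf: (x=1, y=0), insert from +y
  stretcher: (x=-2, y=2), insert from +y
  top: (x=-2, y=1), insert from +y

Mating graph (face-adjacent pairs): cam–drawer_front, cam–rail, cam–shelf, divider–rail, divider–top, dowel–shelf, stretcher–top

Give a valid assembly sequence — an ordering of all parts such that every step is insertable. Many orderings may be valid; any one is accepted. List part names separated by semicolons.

1. top@(-2, 1) [+y clear] — {top}
2. stretcher@(-2, 2) [+y clear] — {stretcher, top}
3. divider@(-1, 1) [+x clear] — {divider, stretcher, top}
4. rail@(-1, 0) [-x clear] — {divider, rail, stretcher, top}
5. cam@(0, 0) [-y clear] — {cam, divider, rail, stretcher, top}
6. drawer_front@(0, -1) [-x clear] — {cam, divider, drawer_front, rail, stretcher, top}
7. shelf@(1, 0) [+y clear] — {cam, divider, drawer_front, rail, shelf, stretcher, top}
8. dowel@(2, 0) [+x clear] — {cam, divider, dowel, drawer_front, rail, shelf, stretcher, top}

top; stretcher; divider; rail; cam; drawer_front; shelf; dowel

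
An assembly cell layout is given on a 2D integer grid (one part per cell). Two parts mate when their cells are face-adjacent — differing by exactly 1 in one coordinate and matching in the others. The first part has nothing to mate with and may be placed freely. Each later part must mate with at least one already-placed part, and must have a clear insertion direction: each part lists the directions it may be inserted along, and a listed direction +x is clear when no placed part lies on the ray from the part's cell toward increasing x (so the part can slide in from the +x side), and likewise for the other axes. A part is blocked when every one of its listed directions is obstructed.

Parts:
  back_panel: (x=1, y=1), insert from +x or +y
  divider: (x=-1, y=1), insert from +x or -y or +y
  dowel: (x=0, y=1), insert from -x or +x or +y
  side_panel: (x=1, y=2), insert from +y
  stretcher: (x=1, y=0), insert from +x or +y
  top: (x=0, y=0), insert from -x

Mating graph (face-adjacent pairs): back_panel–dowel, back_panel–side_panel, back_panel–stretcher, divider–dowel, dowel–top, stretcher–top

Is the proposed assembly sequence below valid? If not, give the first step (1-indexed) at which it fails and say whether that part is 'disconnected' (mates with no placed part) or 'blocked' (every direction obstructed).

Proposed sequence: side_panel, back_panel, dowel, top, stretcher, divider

1. side_panel@(1, 2) [+y clear] — {side_panel}
2. back_panel@(1, 1) [+x clear] — {back_panel, side_panel}
3. dowel@(0, 1) [-x clear] — {back_panel, dowel, side_panel}
4. top@(0, 0) [-x clear] — {back_panel, dowel, side_panel, top}
5. stretcher@(1, 0) [+x clear] — {back_panel, dowel, side_panel, stretcher, top}
6. divider@(-1, 1) [-y clear] — {back_panel, divider, dowel, side_panel, stretcher, top}

Valid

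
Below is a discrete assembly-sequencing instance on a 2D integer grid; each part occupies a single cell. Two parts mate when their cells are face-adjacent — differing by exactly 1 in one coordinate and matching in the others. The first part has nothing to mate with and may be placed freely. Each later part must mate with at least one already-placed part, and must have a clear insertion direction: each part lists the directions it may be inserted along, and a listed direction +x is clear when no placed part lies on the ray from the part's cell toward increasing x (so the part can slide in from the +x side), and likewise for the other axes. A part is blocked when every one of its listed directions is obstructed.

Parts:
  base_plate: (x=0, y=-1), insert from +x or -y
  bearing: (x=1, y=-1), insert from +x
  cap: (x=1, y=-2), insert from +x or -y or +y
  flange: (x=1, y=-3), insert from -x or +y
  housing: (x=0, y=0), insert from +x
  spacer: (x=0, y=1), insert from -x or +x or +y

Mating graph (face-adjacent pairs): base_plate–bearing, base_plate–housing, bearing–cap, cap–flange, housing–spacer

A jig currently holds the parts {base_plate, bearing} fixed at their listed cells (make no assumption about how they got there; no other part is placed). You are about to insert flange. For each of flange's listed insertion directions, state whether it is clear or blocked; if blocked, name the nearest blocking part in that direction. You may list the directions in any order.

+y: blocked by bearing; -x: clear

-x: ray from flange(1, -3) has no placed part ⇒ clear
+y: nearest on ray is bearing@(1, -1) ⇒ blocked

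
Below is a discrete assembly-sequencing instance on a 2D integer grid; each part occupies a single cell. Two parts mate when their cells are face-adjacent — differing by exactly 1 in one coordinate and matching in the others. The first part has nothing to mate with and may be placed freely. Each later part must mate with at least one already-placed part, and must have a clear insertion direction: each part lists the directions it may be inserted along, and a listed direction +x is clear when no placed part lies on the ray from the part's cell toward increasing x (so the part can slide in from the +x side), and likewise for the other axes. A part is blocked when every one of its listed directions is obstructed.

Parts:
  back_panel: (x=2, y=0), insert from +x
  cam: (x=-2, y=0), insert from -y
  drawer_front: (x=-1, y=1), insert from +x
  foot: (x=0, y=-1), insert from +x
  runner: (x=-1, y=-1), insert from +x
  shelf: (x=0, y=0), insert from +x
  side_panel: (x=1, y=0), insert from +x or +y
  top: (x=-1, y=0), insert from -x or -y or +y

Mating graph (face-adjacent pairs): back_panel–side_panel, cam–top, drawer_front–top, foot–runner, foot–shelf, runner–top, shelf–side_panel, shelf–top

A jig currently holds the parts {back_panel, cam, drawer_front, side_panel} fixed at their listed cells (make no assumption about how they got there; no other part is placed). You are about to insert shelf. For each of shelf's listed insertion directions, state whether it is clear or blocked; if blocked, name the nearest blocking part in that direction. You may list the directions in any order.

+x: nearest on ray is side_panel@(1, 0) ⇒ blocked

+x: blocked by side_panel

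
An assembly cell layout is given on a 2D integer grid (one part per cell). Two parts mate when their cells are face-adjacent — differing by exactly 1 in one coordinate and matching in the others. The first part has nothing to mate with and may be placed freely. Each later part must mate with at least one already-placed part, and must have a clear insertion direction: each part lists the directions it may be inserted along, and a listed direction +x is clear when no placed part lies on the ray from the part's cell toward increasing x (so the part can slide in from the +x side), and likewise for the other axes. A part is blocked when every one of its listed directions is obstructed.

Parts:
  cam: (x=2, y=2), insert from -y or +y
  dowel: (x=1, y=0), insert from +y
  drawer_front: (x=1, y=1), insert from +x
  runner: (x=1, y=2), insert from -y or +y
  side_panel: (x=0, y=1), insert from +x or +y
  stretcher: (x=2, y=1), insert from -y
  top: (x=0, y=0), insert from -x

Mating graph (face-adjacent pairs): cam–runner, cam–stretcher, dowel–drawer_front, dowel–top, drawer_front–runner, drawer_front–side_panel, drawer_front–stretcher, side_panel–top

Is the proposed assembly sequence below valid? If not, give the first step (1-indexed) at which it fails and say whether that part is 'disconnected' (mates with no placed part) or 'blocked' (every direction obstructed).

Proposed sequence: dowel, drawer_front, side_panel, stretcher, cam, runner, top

Valid

1. dowel@(1, 0) [+y clear] — {dowel}
2. drawer_front@(1, 1) [+x clear] — {dowel, drawer_front}
3. side_panel@(0, 1) [+y clear] — {dowel, drawer_front, side_panel}
4. stretcher@(2, 1) [-y clear] — {dowel, drawer_front, side_panel, stretcher}
5. cam@(2, 2) [+y clear] — {cam, dowel, drawer_front, side_panel, stretcher}
6. runner@(1, 2) [+y clear] — {cam, dowel, drawer_front, runner, side_panel, stretcher}
7. top@(0, 0) [-x clear] — {cam, dowel, drawer_front, runner, side_panel, stretcher, top}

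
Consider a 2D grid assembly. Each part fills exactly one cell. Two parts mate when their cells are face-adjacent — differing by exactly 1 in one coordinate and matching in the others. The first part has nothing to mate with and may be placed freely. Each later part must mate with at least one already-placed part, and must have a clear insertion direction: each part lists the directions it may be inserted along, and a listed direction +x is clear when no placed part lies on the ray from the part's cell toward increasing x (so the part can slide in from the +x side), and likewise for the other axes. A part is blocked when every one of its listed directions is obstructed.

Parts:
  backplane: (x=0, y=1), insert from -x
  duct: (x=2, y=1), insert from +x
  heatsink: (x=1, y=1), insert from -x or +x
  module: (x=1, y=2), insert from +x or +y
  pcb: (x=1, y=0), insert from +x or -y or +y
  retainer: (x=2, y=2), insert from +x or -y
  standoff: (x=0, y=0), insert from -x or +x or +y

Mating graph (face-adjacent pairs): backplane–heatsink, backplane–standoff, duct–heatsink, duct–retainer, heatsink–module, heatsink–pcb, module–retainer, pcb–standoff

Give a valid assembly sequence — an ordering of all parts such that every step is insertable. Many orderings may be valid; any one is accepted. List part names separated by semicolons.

1. retainer@(2, 2) [+x clear] — {retainer}
2. module@(1, 2) [+y clear] — {module, retainer}
3. heatsink@(1, 1) [-x clear] — {heatsink, module, retainer}
4. pcb@(1, 0) [+x clear] — {heatsink, module, pcb, retainer}
5. backplane@(0, 1) [-x clear] — {backplane, heatsink, module, pcb, retainer}
6. standoff@(0, 0) [-x clear] — {backplane, heatsink, module, pcb, retainer, standoff}
7. duct@(2, 1) [+x clear] — {backplane, duct, heatsink, module, pcb, retainer, standoff}

retainer; module; heatsink; pcb; backplane; standoff; duct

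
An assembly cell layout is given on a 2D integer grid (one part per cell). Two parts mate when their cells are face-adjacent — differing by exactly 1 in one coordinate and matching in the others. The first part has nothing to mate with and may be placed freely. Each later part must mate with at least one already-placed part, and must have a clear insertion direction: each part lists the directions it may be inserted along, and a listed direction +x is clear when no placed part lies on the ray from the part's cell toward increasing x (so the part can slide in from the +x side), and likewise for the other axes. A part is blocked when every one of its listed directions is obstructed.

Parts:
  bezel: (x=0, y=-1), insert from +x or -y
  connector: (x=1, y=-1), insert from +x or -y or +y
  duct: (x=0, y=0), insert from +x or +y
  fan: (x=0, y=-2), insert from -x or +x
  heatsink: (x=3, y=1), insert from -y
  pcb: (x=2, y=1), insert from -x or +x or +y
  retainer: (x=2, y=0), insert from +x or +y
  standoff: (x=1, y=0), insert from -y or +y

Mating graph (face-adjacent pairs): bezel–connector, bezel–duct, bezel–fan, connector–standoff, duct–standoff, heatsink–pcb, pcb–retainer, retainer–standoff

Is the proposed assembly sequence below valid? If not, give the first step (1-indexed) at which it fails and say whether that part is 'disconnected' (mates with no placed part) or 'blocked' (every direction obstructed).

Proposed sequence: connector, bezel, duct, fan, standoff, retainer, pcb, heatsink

1. connector@(1, -1) [+x clear] — {connector}
2. bezel@(0, -1) [-y clear] — {bezel, connector}
3. duct@(0, 0) [+x clear] — {bezel, connector, duct}
4. fan@(0, -2) [-x clear] — {bezel, connector, duct, fan}
5. standoff@(1, 0) [+y clear] — {bezel, connector, duct, fan, standoff}
6. retainer@(2, 0) [+x clear] — {bezel, connector, duct, fan, retainer, standoff}
7. pcb@(2, 1) [-x clear] — {bezel, connector, duct, fan, pcb, retainer, standoff}
8. heatsink@(3, 1) [-y clear] — {bezel, connector, duct, fan, heatsink, pcb, retainer, standoff}

Valid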